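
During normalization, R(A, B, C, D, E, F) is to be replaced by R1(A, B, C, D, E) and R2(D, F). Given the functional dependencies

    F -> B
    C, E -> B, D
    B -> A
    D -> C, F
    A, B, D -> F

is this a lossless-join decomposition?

Common attributes: R1 ∩ R2 = {D}.
Closure of {D}: D → C, F applies, adding C, F; F → B applies, adding B; B → A applies, adding A. So (D)⁺ = {A, B, C, D, F}.
This closure contains every attribute of R2, so R1 ∩ R2 → R2. The join is lossless.

Yes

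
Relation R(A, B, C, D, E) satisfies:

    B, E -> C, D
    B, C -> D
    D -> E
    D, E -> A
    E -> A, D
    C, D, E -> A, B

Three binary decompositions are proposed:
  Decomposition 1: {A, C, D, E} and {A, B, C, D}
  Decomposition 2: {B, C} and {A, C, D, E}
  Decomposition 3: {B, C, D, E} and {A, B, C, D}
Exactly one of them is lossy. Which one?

Decomposition 1: common = {A, C, D}, closure = {A, B, C, D, E} → lossless.
Decomposition 2: common = {C}, closure = {C} → lossy.
Decomposition 3: common = {B, C, D}, closure = {A, B, C, D, E} → lossless.

Decomposition 2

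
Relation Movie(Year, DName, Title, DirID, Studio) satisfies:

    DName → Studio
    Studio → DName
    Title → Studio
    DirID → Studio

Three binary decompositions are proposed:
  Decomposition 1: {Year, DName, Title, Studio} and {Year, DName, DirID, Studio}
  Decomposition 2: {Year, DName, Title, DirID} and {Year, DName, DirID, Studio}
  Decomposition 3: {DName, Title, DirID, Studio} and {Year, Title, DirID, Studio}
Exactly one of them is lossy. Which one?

Decomposition 1: common = {Year, DName, Studio}, closure = {Year, DName, Studio} → lossy.
Decomposition 2: common = {Year, DName, DirID}, closure = {Year, DName, DirID, Studio} → lossless.
Decomposition 3: common = {Title, DirID, Studio}, closure = {DName, Title, DirID, Studio} → lossless.

Decomposition 1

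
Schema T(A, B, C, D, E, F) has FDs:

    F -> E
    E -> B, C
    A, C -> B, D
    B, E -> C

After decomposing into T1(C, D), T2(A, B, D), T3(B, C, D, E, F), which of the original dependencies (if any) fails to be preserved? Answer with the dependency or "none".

A, C -> B, D

Check A, C → B, D: no single fragment contains all of {A, B, C, D}, and the restricted closure of {A, C} across the fragments never reaches {B, D}.
F → E is preserved.
E → B, C is preserved.
B, E → C is preserved.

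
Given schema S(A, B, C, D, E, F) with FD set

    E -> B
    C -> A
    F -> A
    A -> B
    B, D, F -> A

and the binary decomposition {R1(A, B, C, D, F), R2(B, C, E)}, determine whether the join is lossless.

No

Common attributes: R1 ∩ R2 = {B, C}.
Closure of {B, C}: C → A applies, adding A. So (B, C)⁺ = {A, B, C}.
The closure contains neither all of R1 = {A, B, C, D, F} nor all of R2 = {B, C, E}, so the common attributes are not a superkey of either fragment. The join is lossy.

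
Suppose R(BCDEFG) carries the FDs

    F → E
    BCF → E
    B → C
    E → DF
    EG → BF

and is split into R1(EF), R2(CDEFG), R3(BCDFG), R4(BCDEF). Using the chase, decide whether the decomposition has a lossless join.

Chase test. Columns are BCDEFG; row i has aⱼ where attribute j ∈ Ri, else bᵢⱼ.
Initial tableau (one row per fragment):
  row 1: b11 b12 b13 a4 a5 b16
  row 2: b21 a2 a3 a4 a5 a6
  row 3: a1 a2 a3 b34 a5 a6
  row 4: a1 a2 a3 a4 a5 b46
Rows 1 and 3 agree on F; apply F→E and equate their E entries.
Rows 1 and 2 agree on E; apply E→DF and equate their DF entries.
Rows 2 and 3 agree on EG; apply EG→BF and equate their BF entries.
Row 2 is now all distinguished symbols — the join is lossless.

Yes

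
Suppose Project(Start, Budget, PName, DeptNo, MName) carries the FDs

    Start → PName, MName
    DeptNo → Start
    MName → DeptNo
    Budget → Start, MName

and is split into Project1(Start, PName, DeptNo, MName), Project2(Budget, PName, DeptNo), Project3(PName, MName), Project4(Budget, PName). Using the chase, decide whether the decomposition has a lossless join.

Yes

Chase test. Columns are Start, Budget, PName, DeptNo, MName; row i has aⱼ where attribute j ∈ Projecti, else bᵢⱼ.
Initial tableau (one row per fragment):
  row 1: a1 b12 a3 a4 a5
  row 2: b21 a2 a3 a4 b25
  row 3: b31 b32 a3 b34 a5
  row 4: b41 a2 a3 b44 b45
Rows 1 and 2 agree on DeptNo; apply DeptNo→Start and equate their Start entries.
Rows 1 and 3 agree on MName; apply MName→DeptNo and equate their DeptNo entries.
Rows 2 and 4 agree on Budget; apply Budget→Start, MName and equate their Start, MName entries.
Rows 1 and 2 agree on Start; apply Start→PName, MName and equate their PName, MName entries.
Rows 1 and 3 agree on DeptNo; apply DeptNo→Start and equate their Start entries.
Rows 1 and 4 agree on MName; apply MName→DeptNo and equate their DeptNo entries.
Row 2 is now all distinguished symbols — the join is lossless.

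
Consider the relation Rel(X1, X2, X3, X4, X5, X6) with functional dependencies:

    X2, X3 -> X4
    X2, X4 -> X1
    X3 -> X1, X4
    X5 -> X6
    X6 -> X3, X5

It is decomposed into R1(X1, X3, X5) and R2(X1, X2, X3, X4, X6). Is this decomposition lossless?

Common attributes: R1 ∩ R2 = {X1, X3}.
Closure of {X1, X3}: X3 → X1, X4 applies, adding X4. So (X1, X3)⁺ = {X1, X3, X4}.
The closure contains neither all of R1 = {X1, X3, X5} nor all of R2 = {X1, X2, X3, X4, X6}, so the common attributes are not a superkey of either fragment. The join is lossy.

No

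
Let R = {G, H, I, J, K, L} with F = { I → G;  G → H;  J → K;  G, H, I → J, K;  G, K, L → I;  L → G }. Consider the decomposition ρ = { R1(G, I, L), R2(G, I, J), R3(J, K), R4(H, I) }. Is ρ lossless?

Yes

Chase test. Columns are G, H, I, J, K, L; row i has aⱼ where attribute j ∈ Ri, else bᵢⱼ.
Initial tableau (one row per fragment):
  row 1: a1 b12 a3 b14 b15 a6
  row 2: a1 b22 a3 a4 b25 b26
  row 3: b31 b32 b33 a4 a5 b36
  row 4: b41 a2 a3 b44 b45 b46
Rows 1 and 4 agree on I; apply I→G and equate their G entries.
Rows 1 and 2 agree on G; apply G→H and equate their H entries.
Rows 1 and 4 agree on G; apply G→H and equate their H entries.
Rows 2 and 3 agree on J; apply J→K and equate their K entries.
Rows 1 and 2 agree on G, H, I; apply G, H, I→J, K and equate their J, K entries.
Rows 1 and 4 agree on G, H, I; apply G, H, I→J, K and equate their J, K entries.
Row 1 is now all distinguished symbols — the join is lossless.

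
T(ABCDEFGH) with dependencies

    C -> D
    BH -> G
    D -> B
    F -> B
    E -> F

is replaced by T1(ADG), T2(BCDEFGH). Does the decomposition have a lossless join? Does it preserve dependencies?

lossy but dependency-preserving

Lossless test: (DG)⁺ = {BDG}, which is a superkey of neither fragment — lossy.
Dependency preservation: every FD's attributes lie within a single fragment, so each can be enforced locally — preserved.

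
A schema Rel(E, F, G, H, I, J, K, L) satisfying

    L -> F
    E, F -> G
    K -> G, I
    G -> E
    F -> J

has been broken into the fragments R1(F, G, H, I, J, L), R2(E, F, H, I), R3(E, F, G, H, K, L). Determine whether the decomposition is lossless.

Chase test. Columns are E, F, G, H, I, J, K, L; row i has aⱼ where attribute j ∈ Ri, else bᵢⱼ.
Initial tableau (one row per fragment):
  row 1: b11 a2 a3 a4 a5 a6 b17 a8
  row 2: a1 a2 b23 a4 a5 b26 b27 b28
  row 3: a1 a2 a3 a4 b35 b36 a7 a8
Rows 2 and 3 agree on E, F; apply E, F→G and equate their G entries.
Rows 1 and 2 agree on G; apply G→E and equate their E entries.
Rows 1 and 2 agree on F; apply F→J and equate their J entries.
Rows 1 and 3 agree on F; apply F→J and equate their J entries.
No row becomes fully distinguished — the join is lossy.

No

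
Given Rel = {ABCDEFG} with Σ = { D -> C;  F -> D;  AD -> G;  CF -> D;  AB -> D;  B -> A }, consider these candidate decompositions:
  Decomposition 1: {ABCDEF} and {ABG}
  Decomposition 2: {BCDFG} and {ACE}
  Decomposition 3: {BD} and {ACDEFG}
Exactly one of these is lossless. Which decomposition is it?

Decomposition 1

Decomposition 1: common = {AB}, closure = {ABCDG} → lossless.
Decomposition 2: common = {C}, closure = {C} → lossy.
Decomposition 3: common = {D}, closure = {CD} → lossy.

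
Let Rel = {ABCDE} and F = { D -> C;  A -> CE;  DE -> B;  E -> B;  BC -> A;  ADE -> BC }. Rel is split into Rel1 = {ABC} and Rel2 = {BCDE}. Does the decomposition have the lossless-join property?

Common attributes: Rel1 ∩ Rel2 = {BC}.
Closure of {BC}: BC → A applies, adding A; A → CE applies, adding E. So (BC)⁺ = {ABCE}.
This closure contains every attribute of Rel1, so Rel1 ∩ Rel2 → Rel1. The join is lossless.

Yes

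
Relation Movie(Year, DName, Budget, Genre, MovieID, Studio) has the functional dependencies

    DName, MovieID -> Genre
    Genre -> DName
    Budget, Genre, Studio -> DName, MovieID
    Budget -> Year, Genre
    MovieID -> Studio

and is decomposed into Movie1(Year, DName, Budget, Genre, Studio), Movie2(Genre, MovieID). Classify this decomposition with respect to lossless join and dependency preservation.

lossy and not dependency-preserving

Lossless test: (Genre)⁺ = {DName, Genre}, which is a superkey of neither fragment — lossy.
Dependency preservation: the restricted closure of {DName, MovieID} across the fragments never reaches {Genre}, so DName, MovieID → Genre cannot be enforced without a join — not preserved.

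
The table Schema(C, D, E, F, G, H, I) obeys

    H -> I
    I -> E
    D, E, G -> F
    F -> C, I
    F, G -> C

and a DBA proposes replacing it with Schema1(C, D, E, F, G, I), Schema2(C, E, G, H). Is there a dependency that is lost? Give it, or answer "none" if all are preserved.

H -> I

Check H → I: no single fragment contains all of {H, I}, and the restricted closure of {H} across the fragments never reaches {I}.
I → E is preserved.
D, E, G → F is preserved.
F → C, I is preserved.
F, G → C is preserved.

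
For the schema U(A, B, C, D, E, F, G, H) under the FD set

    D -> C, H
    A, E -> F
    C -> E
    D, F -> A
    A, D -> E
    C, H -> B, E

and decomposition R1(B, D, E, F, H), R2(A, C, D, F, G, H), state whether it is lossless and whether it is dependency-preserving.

lossless but not dependency-preserving

Lossless test: (D, F, H)⁺ = {A, B, C, D, E, F, H}, which contains all of one fragment — lossless.
Dependency preservation: the restricted closure of {A, E} across the fragments never reaches {F}, so A, E → F cannot be enforced without a join — not preserved.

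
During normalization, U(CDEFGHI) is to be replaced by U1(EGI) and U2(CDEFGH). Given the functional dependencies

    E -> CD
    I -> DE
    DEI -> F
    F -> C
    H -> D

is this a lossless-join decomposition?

No

Common attributes: U1 ∩ U2 = {EG}.
Closure of {EG}: E → CD applies, adding CD. So (EG)⁺ = {CDEG}.
The closure contains neither all of U1 = {EGI} nor all of U2 = {CDEFGH}, so the common attributes are not a superkey of either fragment. The join is lossy.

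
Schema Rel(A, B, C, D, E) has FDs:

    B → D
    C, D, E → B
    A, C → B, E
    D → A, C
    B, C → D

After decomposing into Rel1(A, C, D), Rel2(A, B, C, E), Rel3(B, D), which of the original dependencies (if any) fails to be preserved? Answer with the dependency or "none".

B → D lies within Rel3.
C, D, E → B: restricted closure across fragments reaches B.
A, C → B, E lies within Rel2.
D → A, C lies within Rel1.
B, C → D: restricted closure across fragments reaches D.
Every dependency is enforceable on the fragments, so the decomposition is dependency-preserving.

none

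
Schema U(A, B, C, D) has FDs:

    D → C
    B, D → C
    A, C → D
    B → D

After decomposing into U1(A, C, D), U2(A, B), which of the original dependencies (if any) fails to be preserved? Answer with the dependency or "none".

Check B → D: no single fragment contains all of {B, D}, and the restricted closure of {B} across the fragments never reaches {D}.
D → C is preserved.
B, D → C is preserved.
A, C → D is preserved.

B → D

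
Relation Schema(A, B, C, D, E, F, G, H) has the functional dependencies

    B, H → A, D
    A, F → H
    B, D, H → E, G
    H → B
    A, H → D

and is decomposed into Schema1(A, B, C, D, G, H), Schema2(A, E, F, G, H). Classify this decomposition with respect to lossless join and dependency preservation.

lossy but dependency-preserving

Lossless test: (A, G, H)⁺ = {A, B, D, E, G, H}, which is a superkey of neither fragment — lossy.
Dependency preservation: B, D, H → E, G is not contained in any single fragment, but the restricted closure of its left-hand side across the fragments still reaches the right-hand side; the remaining FDs each lie inside some fragment. All dependencies are preserved.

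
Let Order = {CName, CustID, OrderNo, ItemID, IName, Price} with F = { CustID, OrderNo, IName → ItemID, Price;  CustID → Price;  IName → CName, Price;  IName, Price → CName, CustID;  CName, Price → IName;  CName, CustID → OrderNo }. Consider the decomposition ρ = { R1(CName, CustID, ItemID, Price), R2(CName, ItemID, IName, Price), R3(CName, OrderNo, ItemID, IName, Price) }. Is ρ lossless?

Chase test. Columns are CName, CustID, OrderNo, ItemID, IName, Price; row i has aⱼ where attribute j ∈ Ri, else bᵢⱼ.
Initial tableau (one row per fragment):
  row 1: a1 a2 b13 a4 b15 a6
  row 2: a1 b22 b23 a4 a5 a6
  row 3: a1 b32 a3 a4 a5 a6
Rows 2 and 3 agree on IName, Price; apply IName, Price→CName, CustID and equate their CName, CustID entries.
Rows 1 and 2 agree on CName, Price; apply CName, Price→IName and equate their IName entries.
Rows 2 and 3 agree on CName, CustID; apply CName, CustID→OrderNo and equate their OrderNo entries.
Rows 1 and 2 agree on IName, Price; apply IName, Price→CName, CustID and equate their CName, CustID entries.
Rows 1 and 2 agree on CName, CustID; apply CName, CustID→OrderNo and equate their OrderNo entries.
Row 1 is now all distinguished symbols — the join is lossless.

Yes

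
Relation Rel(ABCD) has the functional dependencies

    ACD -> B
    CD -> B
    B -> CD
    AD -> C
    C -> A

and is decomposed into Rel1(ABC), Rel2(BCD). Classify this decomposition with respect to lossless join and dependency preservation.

Lossless test: (BC)⁺ = {ABCD}, which contains all of one fragment — lossless.
Dependency preservation: the restricted closure of {AD} across the fragments never reaches {C}, so AD → C cannot be enforced without a join — not preserved.

lossless but not dependency-preserving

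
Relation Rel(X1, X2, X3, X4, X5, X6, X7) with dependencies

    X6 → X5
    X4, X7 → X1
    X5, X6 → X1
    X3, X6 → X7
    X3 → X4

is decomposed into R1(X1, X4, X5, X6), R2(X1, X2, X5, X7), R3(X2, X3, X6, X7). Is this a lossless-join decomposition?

Chase test. Columns are X1, X2, X3, X4, X5, X6, X7; row i has aⱼ where attribute j ∈ Ri, else bᵢⱼ.
Initial tableau (one row per fragment):
  row 1: a1 b12 b13 a4 a5 a6 b17
  row 2: a1 a2 b23 b24 a5 b26 a7
  row 3: b31 a2 a3 b34 b35 a6 a7
Rows 1 and 3 agree on X6; apply X6→X5 and equate their X5 entries.
Rows 1 and 3 agree on X5, X6; apply X5, X6→X1 and equate their X1 entries.
No row becomes fully distinguished — the join is lossy.

No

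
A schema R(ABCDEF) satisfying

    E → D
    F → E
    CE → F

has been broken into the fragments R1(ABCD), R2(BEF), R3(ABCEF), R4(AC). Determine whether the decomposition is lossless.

No

Chase test. Columns are ABCDEF; row i has aⱼ where attribute j ∈ Ri, else bᵢⱼ.
Initial tableau (one row per fragment):
  row 1: a1 a2 a3 a4 b15 b16
  row 2: b21 a2 b23 b24 a5 a6
  row 3: a1 a2 a3 b34 a5 a6
  row 4: a1 b42 a3 b44 b45 b46
Rows 2 and 3 agree on E; apply E→D and equate their D entries.
No row becomes fully distinguished — the join is lossy.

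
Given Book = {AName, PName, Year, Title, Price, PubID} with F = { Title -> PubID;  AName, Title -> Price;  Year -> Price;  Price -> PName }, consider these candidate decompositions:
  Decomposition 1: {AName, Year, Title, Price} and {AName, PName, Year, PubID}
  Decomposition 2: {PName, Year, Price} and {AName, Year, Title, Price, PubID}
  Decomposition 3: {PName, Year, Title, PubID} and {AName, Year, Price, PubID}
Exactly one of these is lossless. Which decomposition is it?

Decomposition 1: common = {AName, Year}, closure = {AName, PName, Year, Price} → lossy.
Decomposition 2: common = {Year, Price}, closure = {PName, Year, Price} → lossless.
Decomposition 3: common = {Year, PubID}, closure = {PName, Year, Price, PubID} → lossy.

Decomposition 2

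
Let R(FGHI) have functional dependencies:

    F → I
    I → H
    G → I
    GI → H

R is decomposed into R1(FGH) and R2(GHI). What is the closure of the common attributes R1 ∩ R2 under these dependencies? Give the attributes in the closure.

R1 ∩ R2 = {GH}.
G → I applies, adding I
Closure: {GHI}.

GHI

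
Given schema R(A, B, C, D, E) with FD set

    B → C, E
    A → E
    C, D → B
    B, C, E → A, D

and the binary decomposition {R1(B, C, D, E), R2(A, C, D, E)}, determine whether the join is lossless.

Common attributes: R1 ∩ R2 = {C, D, E}.
Closure of {C, D, E}: C, D → B applies, adding B; B, C, E → A, D applies, adding A. So (C, D, E)⁺ = {A, B, C, D, E}.
This closure contains every attribute of R1, so R1 ∩ R2 → R1. The join is lossless.

Yes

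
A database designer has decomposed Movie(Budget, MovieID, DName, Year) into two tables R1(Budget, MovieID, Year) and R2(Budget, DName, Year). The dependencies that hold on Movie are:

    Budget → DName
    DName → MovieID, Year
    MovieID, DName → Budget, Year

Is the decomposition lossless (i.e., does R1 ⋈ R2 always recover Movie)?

Common attributes: R1 ∩ R2 = {Budget, Year}.
Closure of {Budget, Year}: Budget → DName applies, adding DName; DName → MovieID, Year applies, adding MovieID. So (Budget, Year)⁺ = {Budget, MovieID, DName, Year}.
This closure contains every attribute of R1, so R1 ∩ R2 → R1. The join is lossless.

Yes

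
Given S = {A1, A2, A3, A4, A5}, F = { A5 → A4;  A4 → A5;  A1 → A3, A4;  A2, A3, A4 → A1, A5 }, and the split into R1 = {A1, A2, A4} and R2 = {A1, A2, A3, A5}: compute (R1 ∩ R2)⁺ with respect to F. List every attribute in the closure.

A1, A2, A3, A4, A5

R1 ∩ R2 = {A1, A2}.
A1 → A3, A4 applies, adding A3, A4
A2, A3, A4 → A1, A5 applies, adding A5
Closure: {A1, A2, A3, A4, A5}.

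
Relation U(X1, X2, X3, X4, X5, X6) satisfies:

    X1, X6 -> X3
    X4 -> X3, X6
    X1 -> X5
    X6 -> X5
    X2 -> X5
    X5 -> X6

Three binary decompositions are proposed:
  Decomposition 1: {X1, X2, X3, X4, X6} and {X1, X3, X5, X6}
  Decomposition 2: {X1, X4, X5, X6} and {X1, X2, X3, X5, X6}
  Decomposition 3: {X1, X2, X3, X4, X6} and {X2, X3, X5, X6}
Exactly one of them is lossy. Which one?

Decomposition 2

Decomposition 1: common = {X1, X3, X6}, closure = {X1, X3, X5, X6} → lossless.
Decomposition 2: common = {X1, X5, X6}, closure = {X1, X3, X5, X6} → lossy.
Decomposition 3: common = {X2, X3, X6}, closure = {X2, X3, X5, X6} → lossless.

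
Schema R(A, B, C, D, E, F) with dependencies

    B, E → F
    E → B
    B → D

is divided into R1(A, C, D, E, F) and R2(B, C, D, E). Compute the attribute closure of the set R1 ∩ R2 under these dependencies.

R1 ∩ R2 = {C, D, E}.
E → B applies, adding B
B, E → F applies, adding F
Closure: {B, C, D, E, F}.

B, C, D, E, F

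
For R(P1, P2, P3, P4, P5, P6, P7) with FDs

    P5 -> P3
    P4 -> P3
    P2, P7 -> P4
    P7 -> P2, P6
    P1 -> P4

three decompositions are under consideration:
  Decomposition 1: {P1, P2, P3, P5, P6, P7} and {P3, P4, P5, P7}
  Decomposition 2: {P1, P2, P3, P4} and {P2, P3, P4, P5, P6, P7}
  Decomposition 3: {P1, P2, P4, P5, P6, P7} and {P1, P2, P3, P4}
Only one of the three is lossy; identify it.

Decomposition 1: common = {P3, P5, P7}, closure = {P2, P3, P4, P5, P6, P7} → lossless.
Decomposition 2: common = {P2, P3, P4}, closure = {P2, P3, P4} → lossy.
Decomposition 3: common = {P1, P2, P4}, closure = {P1, P2, P3, P4} → lossless.

Decomposition 2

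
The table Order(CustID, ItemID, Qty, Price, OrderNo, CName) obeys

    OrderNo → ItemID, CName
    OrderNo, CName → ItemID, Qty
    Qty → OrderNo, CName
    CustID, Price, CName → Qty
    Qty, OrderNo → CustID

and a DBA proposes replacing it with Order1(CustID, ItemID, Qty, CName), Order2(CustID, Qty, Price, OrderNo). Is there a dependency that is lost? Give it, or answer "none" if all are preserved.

CustID, Price, CName → Qty

Check CustID, Price, CName → Qty: no single fragment contains all of {CustID, Qty, Price, CName}, and the restricted closure of {CustID, Price, CName} across the fragments never reaches {Qty}.
OrderNo → ItemID, CName is preserved.
OrderNo, CName → ItemID, Qty is preserved.
Qty → OrderNo, CName is preserved.
Qty, OrderNo → CustID is preserved.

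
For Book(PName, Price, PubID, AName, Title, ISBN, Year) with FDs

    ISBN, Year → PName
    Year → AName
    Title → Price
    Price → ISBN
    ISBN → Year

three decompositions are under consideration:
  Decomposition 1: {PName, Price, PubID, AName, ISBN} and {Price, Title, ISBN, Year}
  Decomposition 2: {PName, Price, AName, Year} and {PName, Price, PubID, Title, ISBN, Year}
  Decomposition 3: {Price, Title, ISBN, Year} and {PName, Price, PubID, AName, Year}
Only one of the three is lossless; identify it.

Decomposition 1: common = {Price, ISBN}, closure = {PName, Price, AName, ISBN, Year} → lossy.
Decomposition 2: common = {PName, Price, Year}, closure = {PName, Price, AName, ISBN, Year} → lossless.
Decomposition 3: common = {Price, Year}, closure = {PName, Price, AName, ISBN, Year} → lossy.

Decomposition 2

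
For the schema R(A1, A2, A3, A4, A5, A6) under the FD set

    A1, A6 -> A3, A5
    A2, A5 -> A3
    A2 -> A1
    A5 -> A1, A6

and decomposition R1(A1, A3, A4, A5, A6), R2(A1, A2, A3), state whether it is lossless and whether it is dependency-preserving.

Lossless test: (A1, A3)⁺ = {A1, A3}, which is a superkey of neither fragment — lossy.
Dependency preservation: A2, A5 → A3 is not contained in any single fragment, but the restricted closure of its left-hand side across the fragments still reaches the right-hand side; the remaining FDs each lie inside some fragment. All dependencies are preserved.

lossy but dependency-preserving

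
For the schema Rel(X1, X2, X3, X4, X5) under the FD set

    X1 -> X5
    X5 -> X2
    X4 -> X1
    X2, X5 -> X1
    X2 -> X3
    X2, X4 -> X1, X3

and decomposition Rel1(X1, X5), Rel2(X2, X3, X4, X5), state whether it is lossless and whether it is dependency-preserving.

Lossless test: (X5)⁺ = {X1, X2, X3, X5}, which contains all of one fragment — lossless.
Dependency preservation: X4 → X1; X2, X5 → X1; X2, X4 → X1, X3 are not contained in any single fragment, but the restricted closure of each left-hand side across the fragments still reaches the right-hand side; the remaining FDs each lie inside some fragment. All dependencies are preserved.

lossless and dependency-preserving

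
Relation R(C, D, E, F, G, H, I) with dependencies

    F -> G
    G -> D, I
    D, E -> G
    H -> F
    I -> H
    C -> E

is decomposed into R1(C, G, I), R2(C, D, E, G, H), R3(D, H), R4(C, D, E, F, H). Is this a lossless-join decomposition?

Chase test. Columns are C, D, E, F, G, H, I; row i has aⱼ where attribute j ∈ Ri, else bᵢⱼ.
Initial tableau (one row per fragment):
  row 1: a1 b12 b13 b14 a5 b16 a7
  row 2: a1 a2 a3 b24 a5 a6 b27
  row 3: b31 a2 b33 b34 b35 a6 b37
  row 4: a1 a2 a3 a4 b45 a6 b47
Rows 1 and 2 agree on G; apply G→D, I and equate their D, I entries.
Rows 2 and 4 agree on D, E; apply D, E→G and equate their G entries.
Rows 2 and 3 agree on H; apply H→F and equate their F entries.
Rows 2 and 4 agree on H; apply H→F and equate their F entries.
Rows 1 and 2 agree on I; apply I→H and equate their H entries.
Rows 1 and 2 agree on C; apply C→E and equate their E entries.
Rows 2 and 3 agree on F; apply F→G and equate their G entries.
Rows 1 and 3 agree on G; apply G→D, I and equate their D, I entries.
Rows 1 and 4 agree on G; apply G→D, I and equate their D, I entries.
Rows 1 and 2 agree on H; apply H→F and equate their F entries.
Row 1 is now all distinguished symbols — the join is lossless.

Yes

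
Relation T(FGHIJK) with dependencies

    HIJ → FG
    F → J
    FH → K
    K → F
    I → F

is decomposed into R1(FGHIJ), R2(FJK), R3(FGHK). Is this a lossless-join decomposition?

Yes

Chase test. Columns are FGHIJK; row i has aⱼ where attribute j ∈ Ri, else bᵢⱼ.
Initial tableau (one row per fragment):
  row 1: a1 a2 a3 a4 a5 b16
  row 2: a1 b22 b23 b24 a5 a6
  row 3: a1 a2 a3 b34 b35 a6
Rows 1 and 3 agree on F; apply F→J and equate their J entries.
Rows 1 and 3 agree on FH; apply FH→K and equate their K entries.
Row 1 is now all distinguished symbols — the join is lossless.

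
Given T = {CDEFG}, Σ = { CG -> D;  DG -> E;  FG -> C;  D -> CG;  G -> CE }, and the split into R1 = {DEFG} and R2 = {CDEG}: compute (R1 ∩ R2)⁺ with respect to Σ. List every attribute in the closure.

R1 ∩ R2 = {DEG}.
D → CG applies, adding C
Closure: {CDEG}.

CDEG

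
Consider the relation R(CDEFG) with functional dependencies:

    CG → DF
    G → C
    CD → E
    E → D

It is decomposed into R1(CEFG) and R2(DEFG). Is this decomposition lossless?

Common attributes: R1 ∩ R2 = {EFG}.
Closure of {EFG}: G → C applies, adding C; E → D applies, adding D. So (EFG)⁺ = {CDEFG}.
This closure contains every attribute of R1, so R1 ∩ R2 → R1. The join is lossless.

Yes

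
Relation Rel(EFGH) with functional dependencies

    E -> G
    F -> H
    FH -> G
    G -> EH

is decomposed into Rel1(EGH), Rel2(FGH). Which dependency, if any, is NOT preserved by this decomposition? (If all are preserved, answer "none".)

E → G lies within Rel1.
F → H lies within Rel2.
FH → G lies within Rel2.
G → EH lies within Rel1.
Every dependency is enforceable on the fragments, so the decomposition is dependency-preserving.

none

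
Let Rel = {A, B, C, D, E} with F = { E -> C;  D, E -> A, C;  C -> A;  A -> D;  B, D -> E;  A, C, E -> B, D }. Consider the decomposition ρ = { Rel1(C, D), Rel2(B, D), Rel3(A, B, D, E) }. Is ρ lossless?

Chase test. Columns are A, B, C, D, E; row i has aⱼ where attribute j ∈ Reli, else bᵢⱼ.
Initial tableau (one row per fragment):
  row 1: b11 b12 a3 a4 b15
  row 2: b21 a2 b23 a4 b25
  row 3: a1 a2 b33 a4 a5
Rows 2 and 3 agree on B, D; apply B, D→E and equate their E entries.
Rows 2 and 3 agree on E; apply E→C and equate their C entries.
Rows 2 and 3 agree on D, E; apply D, E→A, C and equate their A, C entries.
No row becomes fully distinguished — the join is lossy.

No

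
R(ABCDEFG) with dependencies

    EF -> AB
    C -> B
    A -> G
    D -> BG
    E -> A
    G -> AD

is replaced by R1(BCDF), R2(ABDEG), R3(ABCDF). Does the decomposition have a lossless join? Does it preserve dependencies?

lossy but dependency-preserving

Lossless test (chase): Rows 2 and 3 agree on A; apply A→G and equate their G entries. Rows 1 and 2 agree on D; apply D→BG and equate their BG entries. Rows 1 and 2 agree on G; apply G→AD and equate their AD entries. No row becomes fully distinguished — the join is lossy.
Dependency preservation: EF → AB is not contained in any single fragment, but the restricted closure of its left-hand side across the fragments still reaches the right-hand side; the remaining FDs each lie inside some fragment. All dependencies are preserved.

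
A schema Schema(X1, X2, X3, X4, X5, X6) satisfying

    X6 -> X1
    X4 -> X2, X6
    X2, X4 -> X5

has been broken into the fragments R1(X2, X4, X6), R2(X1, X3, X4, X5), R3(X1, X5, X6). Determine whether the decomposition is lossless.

Chase test. Columns are X1, X2, X3, X4, X5, X6; row i has aⱼ where attribute j ∈ Ri, else bᵢⱼ.
Initial tableau (one row per fragment):
  row 1: b11 a2 b13 a4 b15 a6
  row 2: a1 b22 a3 a4 a5 b26
  row 3: a1 b32 b33 b34 a5 a6
Rows 1 and 3 agree on X6; apply X6→X1 and equate their X1 entries.
Rows 1 and 2 agree on X4; apply X4→X2, X6 and equate their X2, X6 entries.
Rows 1 and 2 agree on X2, X4; apply X2, X4→X5 and equate their X5 entries.
Row 2 is now all distinguished symbols — the join is lossless.

Yes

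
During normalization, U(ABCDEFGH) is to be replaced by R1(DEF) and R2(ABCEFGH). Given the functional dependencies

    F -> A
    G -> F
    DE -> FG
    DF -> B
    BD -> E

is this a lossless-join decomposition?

Common attributes: R1 ∩ R2 = {EF}.
Closure of {EF}: F → A applies, adding A. So (EF)⁺ = {AEF}.
The closure contains neither all of R1 = {DEF} nor all of R2 = {ABCEFGH}, so the common attributes are not a superkey of either fragment. The join is lossy.

No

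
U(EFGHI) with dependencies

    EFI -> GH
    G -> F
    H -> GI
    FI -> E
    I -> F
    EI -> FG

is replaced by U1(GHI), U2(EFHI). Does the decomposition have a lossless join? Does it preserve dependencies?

Lossless test: (HI)⁺ = {EFGHI}, which contains all of one fragment — lossless.
Dependency preservation: the restricted closure of {G} across the fragments never reaches {F}, so G → F cannot be enforced without a join — not preserved.

lossless but not dependency-preserving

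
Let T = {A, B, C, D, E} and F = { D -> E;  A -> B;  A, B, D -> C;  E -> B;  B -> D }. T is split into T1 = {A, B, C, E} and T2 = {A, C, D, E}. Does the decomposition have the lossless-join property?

Yes

Common attributes: T1 ∩ T2 = {A, C, E}.
Closure of {A, C, E}: A → B applies, adding B; B → D applies, adding D. So (A, C, E)⁺ = {A, B, C, D, E}.
This closure contains every attribute of T1, so T1 ∩ T2 → T1. The join is lossless.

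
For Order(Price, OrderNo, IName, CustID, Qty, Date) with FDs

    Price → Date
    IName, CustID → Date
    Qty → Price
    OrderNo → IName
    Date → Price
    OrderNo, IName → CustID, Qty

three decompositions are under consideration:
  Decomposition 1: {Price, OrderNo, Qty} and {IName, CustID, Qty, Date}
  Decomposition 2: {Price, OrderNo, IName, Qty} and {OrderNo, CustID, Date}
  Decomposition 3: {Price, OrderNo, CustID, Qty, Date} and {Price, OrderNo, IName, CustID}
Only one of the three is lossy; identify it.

Decomposition 1

Decomposition 1: common = {Qty}, closure = {Price, Qty, Date} → lossy.
Decomposition 2: common = {OrderNo}, closure = {Price, OrderNo, IName, CustID, Qty, Date} → lossless.
Decomposition 3: common = {Price, OrderNo, CustID}, closure = {Price, OrderNo, IName, CustID, Qty, Date} → lossless.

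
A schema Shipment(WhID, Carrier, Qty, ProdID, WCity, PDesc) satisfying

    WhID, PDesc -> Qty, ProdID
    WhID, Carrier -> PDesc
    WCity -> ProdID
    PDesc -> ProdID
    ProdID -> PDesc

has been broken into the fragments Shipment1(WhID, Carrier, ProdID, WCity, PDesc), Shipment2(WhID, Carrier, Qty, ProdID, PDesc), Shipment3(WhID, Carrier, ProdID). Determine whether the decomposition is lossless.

Yes

Chase test. Columns are WhID, Carrier, Qty, ProdID, WCity, PDesc; row i has aⱼ where attribute j ∈ Shipmenti, else bᵢⱼ.
Initial tableau (one row per fragment):
  row 1: a1 a2 b13 a4 a5 a6
  row 2: a1 a2 a3 a4 b25 a6
  row 3: a1 a2 b33 a4 b35 b36
Rows 1 and 2 agree on WhID, PDesc; apply WhID, PDesc→Qty, ProdID and equate their Qty, ProdID entries.
Rows 1 and 3 agree on WhID, Carrier; apply WhID, Carrier→PDesc and equate their PDesc entries.
Rows 1 and 3 agree on WhID, PDesc; apply WhID, PDesc→Qty, ProdID and equate their Qty, ProdID entries.
Row 1 is now all distinguished symbols — the join is lossless.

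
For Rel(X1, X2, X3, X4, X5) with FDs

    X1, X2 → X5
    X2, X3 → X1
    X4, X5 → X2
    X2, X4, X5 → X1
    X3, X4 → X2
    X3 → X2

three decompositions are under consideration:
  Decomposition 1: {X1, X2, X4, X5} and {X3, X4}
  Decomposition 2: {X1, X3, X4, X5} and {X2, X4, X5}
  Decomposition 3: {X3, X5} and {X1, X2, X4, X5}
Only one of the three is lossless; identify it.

Decomposition 2

Decomposition 1: common = {X4}, closure = {X4} → lossy.
Decomposition 2: common = {X4, X5}, closure = {X1, X2, X4, X5} → lossless.
Decomposition 3: common = {X5}, closure = {X5} → lossy.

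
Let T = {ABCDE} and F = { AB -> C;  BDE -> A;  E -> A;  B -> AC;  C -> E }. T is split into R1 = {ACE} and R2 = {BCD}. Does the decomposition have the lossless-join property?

Common attributes: R1 ∩ R2 = {C}.
Closure of {C}: C → E applies, adding E; E → A applies, adding A. So (C)⁺ = {ACE}.
This closure contains every attribute of R1, so R1 ∩ R2 → R1. The join is lossless.

Yes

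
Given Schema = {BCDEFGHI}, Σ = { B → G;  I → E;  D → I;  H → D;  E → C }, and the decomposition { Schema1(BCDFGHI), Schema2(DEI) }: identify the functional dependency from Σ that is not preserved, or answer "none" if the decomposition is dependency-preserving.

Check E → C: no single fragment contains all of {CE}, and the restricted closure of {E} across the fragments never reaches {C}.
B → G is preserved.
I → E is preserved.
D → I is preserved.
H → D is preserved.

E → C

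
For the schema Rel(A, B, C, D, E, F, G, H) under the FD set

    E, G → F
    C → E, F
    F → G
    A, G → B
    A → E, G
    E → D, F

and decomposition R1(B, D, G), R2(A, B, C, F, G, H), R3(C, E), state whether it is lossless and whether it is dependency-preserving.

Lossless test (chase): Rows 2 and 3 agree on C; apply C→E, F and equate their E, F entries. Rows 2 and 3 agree on F; apply F→G and equate their G entries. Rows 2 and 3 agree on E; apply E→D, F and equate their D, F entries. No row becomes fully distinguished — the join is lossy.
Dependency preservation: the restricted closure of {E, G} across the fragments never reaches {F}, so E, G → F cannot be enforced without a join — not preserved.

lossy and not dependency-preserving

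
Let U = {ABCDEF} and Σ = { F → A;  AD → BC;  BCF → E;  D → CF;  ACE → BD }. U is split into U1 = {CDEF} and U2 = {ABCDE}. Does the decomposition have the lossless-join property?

Common attributes: U1 ∩ U2 = {CDE}.
Closure of {CDE}: D → CF applies, adding F; F → A applies, adding A; AD → BC applies, adding B. So (CDE)⁺ = {ABCDEF}.
This closure contains every attribute of U1, so U1 ∩ U2 → U1. The join is lossless.

Yes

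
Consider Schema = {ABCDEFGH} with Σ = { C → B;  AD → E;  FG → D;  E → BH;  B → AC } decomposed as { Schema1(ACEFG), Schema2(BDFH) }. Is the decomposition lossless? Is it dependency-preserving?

Lossless test: (F)⁺ = {F}, which is a superkey of neither fragment — lossy.
Dependency preservation: the restricted closure of {C} across the fragments never reaches {B}, so C → B cannot be enforced without a join — not preserved.

lossy and not dependency-preserving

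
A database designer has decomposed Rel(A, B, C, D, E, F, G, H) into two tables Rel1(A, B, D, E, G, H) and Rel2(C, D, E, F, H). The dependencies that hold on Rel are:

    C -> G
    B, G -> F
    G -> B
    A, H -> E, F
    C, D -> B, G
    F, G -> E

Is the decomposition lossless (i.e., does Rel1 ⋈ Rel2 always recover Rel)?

Common attributes: Rel1 ∩ Rel2 = {D, E, H}.
No dependency enlarges {D, E, H}, so (D, E, H)⁺ = {D, E, H}.
The closure contains neither all of Rel1 = {A, B, D, E, G, H} nor all of Rel2 = {C, D, E, F, H}, so the common attributes are not a superkey of either fragment. The join is lossy.

No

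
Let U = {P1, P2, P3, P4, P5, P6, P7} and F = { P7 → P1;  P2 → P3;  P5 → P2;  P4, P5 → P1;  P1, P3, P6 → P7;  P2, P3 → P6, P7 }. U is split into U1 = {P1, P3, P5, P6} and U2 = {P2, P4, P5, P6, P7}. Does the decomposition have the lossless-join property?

Common attributes: U1 ∩ U2 = {P5, P6}.
Closure of {P5, P6}: P5 → P2 applies, adding P2; P2 → P3 applies, adding P3; P2, P3 → P6, P7 applies, adding P7; P7 → P1 applies, adding P1. So (P5, P6)⁺ = {P1, P2, P3, P5, P6, P7}.
This closure contains every attribute of U1, so U1 ∩ U2 → U1. The join is lossless.

Yes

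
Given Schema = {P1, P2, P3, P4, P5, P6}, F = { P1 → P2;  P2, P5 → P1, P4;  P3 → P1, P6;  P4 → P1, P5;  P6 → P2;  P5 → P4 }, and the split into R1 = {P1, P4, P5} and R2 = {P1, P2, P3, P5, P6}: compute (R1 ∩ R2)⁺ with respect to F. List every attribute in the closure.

R1 ∩ R2 = {P1, P5}.
P1 → P2 applies, adding P2
P2, P5 → P1, P4 applies, adding P4
Closure: {P1, P2, P4, P5}.

P1, P2, P4, P5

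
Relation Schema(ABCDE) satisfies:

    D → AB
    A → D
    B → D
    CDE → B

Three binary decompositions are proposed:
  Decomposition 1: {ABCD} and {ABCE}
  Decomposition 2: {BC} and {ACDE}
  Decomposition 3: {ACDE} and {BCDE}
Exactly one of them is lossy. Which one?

Decomposition 2

Decomposition 1: common = {ABC}, closure = {ABCD} → lossless.
Decomposition 2: common = {C}, closure = {C} → lossy.
Decomposition 3: common = {CDE}, closure = {ABCDE} → lossless.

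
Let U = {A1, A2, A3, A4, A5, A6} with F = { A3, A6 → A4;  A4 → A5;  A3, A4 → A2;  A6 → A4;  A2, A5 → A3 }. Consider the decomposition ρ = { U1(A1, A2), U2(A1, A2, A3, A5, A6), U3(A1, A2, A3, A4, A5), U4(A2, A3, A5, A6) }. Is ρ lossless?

No

Chase test. Columns are A1, A2, A3, A4, A5, A6; row i has aⱼ where attribute j ∈ Ui, else bᵢⱼ.
Initial tableau (one row per fragment):
  row 1: a1 a2 b13 b14 b15 b16
  row 2: a1 a2 a3 b24 a5 a6
  row 3: a1 a2 a3 a4 a5 b36
  row 4: b41 a2 a3 b44 a5 a6
Rows 2 and 4 agree on A3, A6; apply A3, A6→A4 and equate their A4 entries.
No row becomes fully distinguished — the join is lossy.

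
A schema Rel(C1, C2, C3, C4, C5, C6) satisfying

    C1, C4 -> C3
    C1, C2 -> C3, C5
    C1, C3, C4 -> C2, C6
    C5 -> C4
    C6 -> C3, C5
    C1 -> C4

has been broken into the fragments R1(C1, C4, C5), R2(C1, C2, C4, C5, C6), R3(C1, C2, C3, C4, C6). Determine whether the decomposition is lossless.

Yes

Chase test. Columns are C1, C2, C3, C4, C5, C6; row i has aⱼ where attribute j ∈ Ri, else bᵢⱼ.
Initial tableau (one row per fragment):
  row 1: a1 b12 b13 a4 a5 b16
  row 2: a1 a2 b23 a4 a5 a6
  row 3: a1 a2 a3 a4 b35 a6
Rows 1 and 2 agree on C1, C4; apply C1, C4→C3 and equate their C3 entries.
Rows 1 and 3 agree on C1, C4; apply C1, C4→C3 and equate their C3 entries.
Rows 2 and 3 agree on C1, C2; apply C1, C2→C3, C5 and equate their C3, C5 entries.
Rows 1 and 2 agree on C1, C3, C4; apply C1, C3, C4→C2, C6 and equate their C2, C6 entries.
Row 1 is now all distinguished symbols — the join is lossless.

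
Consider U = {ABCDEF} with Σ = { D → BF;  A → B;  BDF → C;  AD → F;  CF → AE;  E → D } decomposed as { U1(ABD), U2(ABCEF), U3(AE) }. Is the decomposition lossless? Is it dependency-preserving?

Lossless test (chase): Rows 1 and 3 agree on A; apply A→B and equate their B entries. Rows 2 and 3 agree on E; apply E→D and equate their D entries. Rows 2 and 3 agree on D; apply D→BF and equate their BF entries. Rows 2 and 3 agree on BDF; apply BDF→C and equate their C entries. No row becomes fully distinguished — the join is lossy.
Dependency preservation: the restricted closure of {D} across the fragments never reaches {BF}, so D → BF cannot be enforced without a join — not preserved.

lossy and not dependency-preserving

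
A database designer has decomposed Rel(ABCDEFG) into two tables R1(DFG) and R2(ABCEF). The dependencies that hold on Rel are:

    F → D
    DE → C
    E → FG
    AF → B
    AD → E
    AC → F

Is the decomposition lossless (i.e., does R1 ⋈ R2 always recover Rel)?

No

Common attributes: R1 ∩ R2 = {F}.
Closure of {F}: F → D applies, adding D. So (F)⁺ = {DF}.
The closure contains neither all of R1 = {DFG} nor all of R2 = {ABCEF}, so the common attributes are not a superkey of either fragment. The join is lossy.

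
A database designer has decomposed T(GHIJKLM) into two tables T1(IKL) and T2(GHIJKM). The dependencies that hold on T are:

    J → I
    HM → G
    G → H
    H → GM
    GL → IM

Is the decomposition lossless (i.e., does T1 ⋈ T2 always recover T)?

No

Common attributes: T1 ∩ T2 = {IK}.
No dependency enlarges {IK}, so (IK)⁺ = {IK}.
The closure contains neither all of T1 = {IKL} nor all of T2 = {GHIJKM}, so the common attributes are not a superkey of either fragment. The join is lossy.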